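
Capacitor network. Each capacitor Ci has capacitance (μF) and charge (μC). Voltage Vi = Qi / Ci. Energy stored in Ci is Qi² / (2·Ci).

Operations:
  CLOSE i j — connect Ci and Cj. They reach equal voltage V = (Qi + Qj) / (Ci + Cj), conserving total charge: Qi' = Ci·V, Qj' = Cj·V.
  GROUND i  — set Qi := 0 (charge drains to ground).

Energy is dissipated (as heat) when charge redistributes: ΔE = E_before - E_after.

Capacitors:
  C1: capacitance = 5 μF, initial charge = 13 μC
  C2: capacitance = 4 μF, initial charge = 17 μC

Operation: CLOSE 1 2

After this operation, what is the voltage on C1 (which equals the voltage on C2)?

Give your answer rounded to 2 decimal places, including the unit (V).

Answer: 3.33 V

Derivation:
Initial: C1(5μF, Q=13μC, V=2.60V), C2(4μF, Q=17μC, V=4.25V)
Op 1: CLOSE 1-2: Q_total=30.00, C_total=9.00, V=3.33; Q1=16.67, Q2=13.33; dissipated=3.025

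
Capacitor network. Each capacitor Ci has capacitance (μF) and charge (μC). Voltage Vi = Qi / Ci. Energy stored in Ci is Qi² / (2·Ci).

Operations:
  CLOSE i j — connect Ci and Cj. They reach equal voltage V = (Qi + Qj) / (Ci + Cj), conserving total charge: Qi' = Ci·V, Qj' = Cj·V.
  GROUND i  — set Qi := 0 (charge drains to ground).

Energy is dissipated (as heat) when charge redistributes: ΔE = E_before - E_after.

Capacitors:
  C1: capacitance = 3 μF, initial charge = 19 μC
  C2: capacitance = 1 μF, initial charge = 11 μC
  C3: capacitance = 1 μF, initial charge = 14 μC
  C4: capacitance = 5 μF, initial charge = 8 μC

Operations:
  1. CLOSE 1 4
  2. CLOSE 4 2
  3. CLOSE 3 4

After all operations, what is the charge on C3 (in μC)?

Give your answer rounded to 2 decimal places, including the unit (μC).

Initial: C1(3μF, Q=19μC, V=6.33V), C2(1μF, Q=11μC, V=11.00V), C3(1μF, Q=14μC, V=14.00V), C4(5μF, Q=8μC, V=1.60V)
Op 1: CLOSE 1-4: Q_total=27.00, C_total=8.00, V=3.38; Q1=10.12, Q4=16.88; dissipated=21.004
Op 2: CLOSE 4-2: Q_total=27.88, C_total=6.00, V=4.65; Q4=23.23, Q2=4.65; dissipated=24.225
Op 3: CLOSE 3-4: Q_total=37.23, C_total=6.00, V=6.20; Q3=6.20, Q4=31.02; dissipated=36.459
Final charges: Q1=10.12, Q2=4.65, Q3=6.20, Q4=31.02

Answer: 6.20 μC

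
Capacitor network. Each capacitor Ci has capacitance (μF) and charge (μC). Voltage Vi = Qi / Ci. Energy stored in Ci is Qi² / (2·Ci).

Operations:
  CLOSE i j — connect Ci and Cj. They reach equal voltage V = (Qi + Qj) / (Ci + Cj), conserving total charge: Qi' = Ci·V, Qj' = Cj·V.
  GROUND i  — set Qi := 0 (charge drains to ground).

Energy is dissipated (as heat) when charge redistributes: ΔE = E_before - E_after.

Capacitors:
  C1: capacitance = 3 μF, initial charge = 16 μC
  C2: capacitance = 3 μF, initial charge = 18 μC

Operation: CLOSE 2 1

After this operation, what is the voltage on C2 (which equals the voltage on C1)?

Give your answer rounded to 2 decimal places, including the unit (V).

Answer: 5.67 V

Derivation:
Initial: C1(3μF, Q=16μC, V=5.33V), C2(3μF, Q=18μC, V=6.00V)
Op 1: CLOSE 2-1: Q_total=34.00, C_total=6.00, V=5.67; Q2=17.00, Q1=17.00; dissipated=0.333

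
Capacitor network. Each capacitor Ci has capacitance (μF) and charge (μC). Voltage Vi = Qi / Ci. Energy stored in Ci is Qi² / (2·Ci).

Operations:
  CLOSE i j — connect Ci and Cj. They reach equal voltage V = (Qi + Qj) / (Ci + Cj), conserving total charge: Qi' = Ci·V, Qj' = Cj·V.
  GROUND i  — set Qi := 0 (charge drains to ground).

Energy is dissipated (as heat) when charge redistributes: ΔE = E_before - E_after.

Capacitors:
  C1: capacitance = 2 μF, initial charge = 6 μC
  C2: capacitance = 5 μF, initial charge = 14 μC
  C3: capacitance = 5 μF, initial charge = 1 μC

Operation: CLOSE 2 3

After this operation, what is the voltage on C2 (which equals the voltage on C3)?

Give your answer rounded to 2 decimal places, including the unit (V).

Initial: C1(2μF, Q=6μC, V=3.00V), C2(5μF, Q=14μC, V=2.80V), C3(5μF, Q=1μC, V=0.20V)
Op 1: CLOSE 2-3: Q_total=15.00, C_total=10.00, V=1.50; Q2=7.50, Q3=7.50; dissipated=8.450

Answer: 1.50 V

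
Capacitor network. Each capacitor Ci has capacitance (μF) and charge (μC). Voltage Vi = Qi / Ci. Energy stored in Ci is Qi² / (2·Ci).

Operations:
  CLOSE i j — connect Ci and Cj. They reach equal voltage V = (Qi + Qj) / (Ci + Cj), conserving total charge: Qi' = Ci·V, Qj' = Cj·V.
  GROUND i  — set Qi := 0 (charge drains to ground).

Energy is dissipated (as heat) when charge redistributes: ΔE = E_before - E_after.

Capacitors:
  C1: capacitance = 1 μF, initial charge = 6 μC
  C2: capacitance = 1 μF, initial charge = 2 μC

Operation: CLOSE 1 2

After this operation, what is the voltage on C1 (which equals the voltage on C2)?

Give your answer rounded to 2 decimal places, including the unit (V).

Answer: 4.00 V

Derivation:
Initial: C1(1μF, Q=6μC, V=6.00V), C2(1μF, Q=2μC, V=2.00V)
Op 1: CLOSE 1-2: Q_total=8.00, C_total=2.00, V=4.00; Q1=4.00, Q2=4.00; dissipated=4.000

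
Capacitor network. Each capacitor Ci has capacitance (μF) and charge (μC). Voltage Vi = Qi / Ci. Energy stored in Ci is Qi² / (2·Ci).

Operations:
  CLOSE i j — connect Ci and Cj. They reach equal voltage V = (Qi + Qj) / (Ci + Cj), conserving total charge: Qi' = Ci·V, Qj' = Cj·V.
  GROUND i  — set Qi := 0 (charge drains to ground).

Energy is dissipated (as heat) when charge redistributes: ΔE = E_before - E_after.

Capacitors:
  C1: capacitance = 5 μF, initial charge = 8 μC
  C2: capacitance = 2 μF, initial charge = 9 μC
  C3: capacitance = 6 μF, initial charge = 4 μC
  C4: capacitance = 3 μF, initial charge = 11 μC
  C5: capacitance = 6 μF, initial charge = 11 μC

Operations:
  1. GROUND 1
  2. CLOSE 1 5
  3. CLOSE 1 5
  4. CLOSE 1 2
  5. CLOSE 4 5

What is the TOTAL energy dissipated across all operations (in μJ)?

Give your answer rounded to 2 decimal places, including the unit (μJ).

Answer: 26.84 μJ

Derivation:
Initial: C1(5μF, Q=8μC, V=1.60V), C2(2μF, Q=9μC, V=4.50V), C3(6μF, Q=4μC, V=0.67V), C4(3μF, Q=11μC, V=3.67V), C5(6μF, Q=11μC, V=1.83V)
Op 1: GROUND 1: Q1=0; energy lost=6.400
Op 2: CLOSE 1-5: Q_total=11.00, C_total=11.00, V=1.00; Q1=5.00, Q5=6.00; dissipated=4.583
Op 3: CLOSE 1-5: Q_total=11.00, C_total=11.00, V=1.00; Q1=5.00, Q5=6.00; dissipated=0.000
Op 4: CLOSE 1-2: Q_total=14.00, C_total=7.00, V=2.00; Q1=10.00, Q2=4.00; dissipated=8.750
Op 5: CLOSE 4-5: Q_total=17.00, C_total=9.00, V=1.89; Q4=5.67, Q5=11.33; dissipated=7.111
Total dissipated: 26.844 μJ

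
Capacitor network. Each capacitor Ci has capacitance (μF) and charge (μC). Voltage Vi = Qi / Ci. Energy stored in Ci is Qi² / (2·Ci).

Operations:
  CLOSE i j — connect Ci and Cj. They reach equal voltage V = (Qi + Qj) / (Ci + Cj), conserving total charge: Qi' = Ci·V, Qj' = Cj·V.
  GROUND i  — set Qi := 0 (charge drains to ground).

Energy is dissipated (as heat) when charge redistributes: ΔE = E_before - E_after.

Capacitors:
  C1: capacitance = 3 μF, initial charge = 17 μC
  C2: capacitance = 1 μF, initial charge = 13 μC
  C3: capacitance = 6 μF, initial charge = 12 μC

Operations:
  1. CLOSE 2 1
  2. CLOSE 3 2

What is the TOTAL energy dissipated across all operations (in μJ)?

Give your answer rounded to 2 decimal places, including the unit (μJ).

Answer: 33.13 μJ

Derivation:
Initial: C1(3μF, Q=17μC, V=5.67V), C2(1μF, Q=13μC, V=13.00V), C3(6μF, Q=12μC, V=2.00V)
Op 1: CLOSE 2-1: Q_total=30.00, C_total=4.00, V=7.50; Q2=7.50, Q1=22.50; dissipated=20.167
Op 2: CLOSE 3-2: Q_total=19.50, C_total=7.00, V=2.79; Q3=16.71, Q2=2.79; dissipated=12.964
Total dissipated: 33.131 μJ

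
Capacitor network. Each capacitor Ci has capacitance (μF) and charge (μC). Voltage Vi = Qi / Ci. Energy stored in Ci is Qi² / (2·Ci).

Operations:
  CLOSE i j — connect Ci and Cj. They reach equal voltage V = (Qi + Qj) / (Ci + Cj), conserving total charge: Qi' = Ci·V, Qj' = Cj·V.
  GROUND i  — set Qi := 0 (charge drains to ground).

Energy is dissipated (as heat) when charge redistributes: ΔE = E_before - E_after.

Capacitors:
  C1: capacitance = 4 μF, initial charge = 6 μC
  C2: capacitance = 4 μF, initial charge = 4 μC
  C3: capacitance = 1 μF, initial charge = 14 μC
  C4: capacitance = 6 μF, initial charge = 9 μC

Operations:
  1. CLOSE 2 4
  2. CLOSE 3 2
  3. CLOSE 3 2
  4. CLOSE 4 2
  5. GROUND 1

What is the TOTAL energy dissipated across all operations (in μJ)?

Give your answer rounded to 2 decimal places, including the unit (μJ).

Initial: C1(4μF, Q=6μC, V=1.50V), C2(4μF, Q=4μC, V=1.00V), C3(1μF, Q=14μC, V=14.00V), C4(6μF, Q=9μC, V=1.50V)
Op 1: CLOSE 2-4: Q_total=13.00, C_total=10.00, V=1.30; Q2=5.20, Q4=7.80; dissipated=0.300
Op 2: CLOSE 3-2: Q_total=19.20, C_total=5.00, V=3.84; Q3=3.84, Q2=15.36; dissipated=64.516
Op 3: CLOSE 3-2: Q_total=19.20, C_total=5.00, V=3.84; Q3=3.84, Q2=15.36; dissipated=0.000
Op 4: CLOSE 4-2: Q_total=23.16, C_total=10.00, V=2.32; Q4=13.90, Q2=9.26; dissipated=7.742
Op 5: GROUND 1: Q1=0; energy lost=4.500
Total dissipated: 77.058 μJ

Answer: 77.06 μJ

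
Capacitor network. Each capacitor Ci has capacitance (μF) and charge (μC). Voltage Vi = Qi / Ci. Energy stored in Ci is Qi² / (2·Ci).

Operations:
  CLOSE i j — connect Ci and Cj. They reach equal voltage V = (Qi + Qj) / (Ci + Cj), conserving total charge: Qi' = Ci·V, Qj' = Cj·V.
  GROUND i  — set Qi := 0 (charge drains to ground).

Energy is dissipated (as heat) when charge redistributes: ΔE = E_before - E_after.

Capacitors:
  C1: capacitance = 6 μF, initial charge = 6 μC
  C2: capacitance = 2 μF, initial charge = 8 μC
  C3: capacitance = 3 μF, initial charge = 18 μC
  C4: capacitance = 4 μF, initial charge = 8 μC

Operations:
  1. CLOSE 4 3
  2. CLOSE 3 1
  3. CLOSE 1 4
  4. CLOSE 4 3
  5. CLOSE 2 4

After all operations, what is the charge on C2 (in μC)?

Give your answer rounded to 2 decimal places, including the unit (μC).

Answer: 5.76 μC

Derivation:
Initial: C1(6μF, Q=6μC, V=1.00V), C2(2μF, Q=8μC, V=4.00V), C3(3μF, Q=18μC, V=6.00V), C4(4μF, Q=8μC, V=2.00V)
Op 1: CLOSE 4-3: Q_total=26.00, C_total=7.00, V=3.71; Q4=14.86, Q3=11.14; dissipated=13.714
Op 2: CLOSE 3-1: Q_total=17.14, C_total=9.00, V=1.90; Q3=5.71, Q1=11.43; dissipated=7.367
Op 3: CLOSE 1-4: Q_total=26.29, C_total=10.00, V=2.63; Q1=15.77, Q4=10.51; dissipated=3.929
Op 4: CLOSE 4-3: Q_total=16.23, C_total=7.00, V=2.32; Q4=9.27, Q3=6.96; dissipated=0.449
Op 5: CLOSE 2-4: Q_total=17.27, C_total=6.00, V=2.88; Q2=5.76, Q4=11.52; dissipated=1.885
Final charges: Q1=15.77, Q2=5.76, Q3=6.96, Q4=11.52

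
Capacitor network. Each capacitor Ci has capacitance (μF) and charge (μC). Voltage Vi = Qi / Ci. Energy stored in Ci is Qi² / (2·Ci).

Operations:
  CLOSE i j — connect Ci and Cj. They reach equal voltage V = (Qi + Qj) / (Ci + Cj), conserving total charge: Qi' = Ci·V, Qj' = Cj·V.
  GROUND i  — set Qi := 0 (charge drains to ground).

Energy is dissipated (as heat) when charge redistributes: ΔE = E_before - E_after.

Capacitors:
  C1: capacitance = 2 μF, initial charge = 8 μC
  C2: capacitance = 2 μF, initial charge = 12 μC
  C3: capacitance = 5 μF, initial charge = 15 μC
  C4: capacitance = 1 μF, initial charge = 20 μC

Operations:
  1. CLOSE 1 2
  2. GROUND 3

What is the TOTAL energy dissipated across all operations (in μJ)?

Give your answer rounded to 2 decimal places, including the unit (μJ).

Initial: C1(2μF, Q=8μC, V=4.00V), C2(2μF, Q=12μC, V=6.00V), C3(5μF, Q=15μC, V=3.00V), C4(1μF, Q=20μC, V=20.00V)
Op 1: CLOSE 1-2: Q_total=20.00, C_total=4.00, V=5.00; Q1=10.00, Q2=10.00; dissipated=2.000
Op 2: GROUND 3: Q3=0; energy lost=22.500
Total dissipated: 24.500 μJ

Answer: 24.50 μJ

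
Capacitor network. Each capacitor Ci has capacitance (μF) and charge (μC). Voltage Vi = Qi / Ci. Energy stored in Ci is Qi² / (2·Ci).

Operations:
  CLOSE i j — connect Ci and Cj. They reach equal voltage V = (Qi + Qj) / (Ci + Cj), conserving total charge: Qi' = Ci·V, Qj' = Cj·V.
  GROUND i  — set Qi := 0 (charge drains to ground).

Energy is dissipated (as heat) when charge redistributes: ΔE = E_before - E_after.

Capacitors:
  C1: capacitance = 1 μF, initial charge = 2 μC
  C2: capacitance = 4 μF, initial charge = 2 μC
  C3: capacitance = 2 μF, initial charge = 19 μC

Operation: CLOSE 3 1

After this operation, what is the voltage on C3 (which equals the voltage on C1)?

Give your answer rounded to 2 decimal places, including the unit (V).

Answer: 7.00 V

Derivation:
Initial: C1(1μF, Q=2μC, V=2.00V), C2(4μF, Q=2μC, V=0.50V), C3(2μF, Q=19μC, V=9.50V)
Op 1: CLOSE 3-1: Q_total=21.00, C_total=3.00, V=7.00; Q3=14.00, Q1=7.00; dissipated=18.750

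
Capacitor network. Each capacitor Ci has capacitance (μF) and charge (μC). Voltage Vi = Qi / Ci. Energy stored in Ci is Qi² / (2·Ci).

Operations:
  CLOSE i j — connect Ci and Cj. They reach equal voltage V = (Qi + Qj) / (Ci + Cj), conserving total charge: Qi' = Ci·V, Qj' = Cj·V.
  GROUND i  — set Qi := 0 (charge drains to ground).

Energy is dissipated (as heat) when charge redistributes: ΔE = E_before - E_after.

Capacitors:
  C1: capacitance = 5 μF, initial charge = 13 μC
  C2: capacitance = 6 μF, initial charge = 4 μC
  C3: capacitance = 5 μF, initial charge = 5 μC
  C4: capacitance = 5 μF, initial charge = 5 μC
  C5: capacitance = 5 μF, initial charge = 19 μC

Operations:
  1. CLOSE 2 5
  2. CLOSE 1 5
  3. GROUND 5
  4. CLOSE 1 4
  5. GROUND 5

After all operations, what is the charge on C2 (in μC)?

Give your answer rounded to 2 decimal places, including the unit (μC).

Answer: 12.55 μC

Derivation:
Initial: C1(5μF, Q=13μC, V=2.60V), C2(6μF, Q=4μC, V=0.67V), C3(5μF, Q=5μC, V=1.00V), C4(5μF, Q=5μC, V=1.00V), C5(5μF, Q=19μC, V=3.80V)
Op 1: CLOSE 2-5: Q_total=23.00, C_total=11.00, V=2.09; Q2=12.55, Q5=10.45; dissipated=13.388
Op 2: CLOSE 1-5: Q_total=23.45, C_total=10.00, V=2.35; Q1=11.73, Q5=11.73; dissipated=0.324
Op 3: GROUND 5: Q5=0; energy lost=13.753
Op 4: CLOSE 1-4: Q_total=16.73, C_total=10.00, V=1.67; Q1=8.36, Q4=8.36; dissipated=2.263
Op 5: GROUND 5: Q5=0; energy lost=0.000
Final charges: Q1=8.36, Q2=12.55, Q3=5.00, Q4=8.36, Q5=0.00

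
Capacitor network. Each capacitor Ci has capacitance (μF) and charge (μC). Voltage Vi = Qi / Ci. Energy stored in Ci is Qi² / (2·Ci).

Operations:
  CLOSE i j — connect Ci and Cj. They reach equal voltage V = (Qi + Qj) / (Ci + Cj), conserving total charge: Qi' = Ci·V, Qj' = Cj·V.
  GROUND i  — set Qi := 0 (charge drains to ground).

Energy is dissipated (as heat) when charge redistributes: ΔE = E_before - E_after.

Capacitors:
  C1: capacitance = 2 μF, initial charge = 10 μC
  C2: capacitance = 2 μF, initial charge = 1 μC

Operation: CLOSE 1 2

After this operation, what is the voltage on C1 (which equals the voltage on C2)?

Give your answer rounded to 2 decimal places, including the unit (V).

Initial: C1(2μF, Q=10μC, V=5.00V), C2(2μF, Q=1μC, V=0.50V)
Op 1: CLOSE 1-2: Q_total=11.00, C_total=4.00, V=2.75; Q1=5.50, Q2=5.50; dissipated=10.125

Answer: 2.75 V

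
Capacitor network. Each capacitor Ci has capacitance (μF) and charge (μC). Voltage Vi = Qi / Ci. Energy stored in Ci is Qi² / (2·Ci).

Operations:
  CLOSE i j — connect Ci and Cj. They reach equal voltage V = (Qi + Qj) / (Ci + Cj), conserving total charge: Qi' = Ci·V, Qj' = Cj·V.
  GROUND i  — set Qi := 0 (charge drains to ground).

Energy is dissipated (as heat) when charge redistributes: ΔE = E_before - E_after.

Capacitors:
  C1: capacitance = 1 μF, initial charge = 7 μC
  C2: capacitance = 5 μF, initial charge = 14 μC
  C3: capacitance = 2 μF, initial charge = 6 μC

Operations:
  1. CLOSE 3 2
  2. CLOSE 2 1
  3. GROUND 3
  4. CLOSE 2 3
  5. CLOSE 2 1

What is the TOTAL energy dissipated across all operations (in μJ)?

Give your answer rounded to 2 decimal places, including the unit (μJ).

Initial: C1(1μF, Q=7μC, V=7.00V), C2(5μF, Q=14μC, V=2.80V), C3(2μF, Q=6μC, V=3.00V)
Op 1: CLOSE 3-2: Q_total=20.00, C_total=7.00, V=2.86; Q3=5.71, Q2=14.29; dissipated=0.029
Op 2: CLOSE 2-1: Q_total=21.29, C_total=6.00, V=3.55; Q2=17.74, Q1=3.55; dissipated=7.151
Op 3: GROUND 3: Q3=0; energy lost=8.163
Op 4: CLOSE 2-3: Q_total=17.74, C_total=7.00, V=2.53; Q2=12.67, Q3=5.07; dissipated=8.990
Op 5: CLOSE 2-1: Q_total=16.22, C_total=6.00, V=2.70; Q2=13.51, Q1=2.70; dissipated=0.428
Total dissipated: 24.761 μJ

Answer: 24.76 μJ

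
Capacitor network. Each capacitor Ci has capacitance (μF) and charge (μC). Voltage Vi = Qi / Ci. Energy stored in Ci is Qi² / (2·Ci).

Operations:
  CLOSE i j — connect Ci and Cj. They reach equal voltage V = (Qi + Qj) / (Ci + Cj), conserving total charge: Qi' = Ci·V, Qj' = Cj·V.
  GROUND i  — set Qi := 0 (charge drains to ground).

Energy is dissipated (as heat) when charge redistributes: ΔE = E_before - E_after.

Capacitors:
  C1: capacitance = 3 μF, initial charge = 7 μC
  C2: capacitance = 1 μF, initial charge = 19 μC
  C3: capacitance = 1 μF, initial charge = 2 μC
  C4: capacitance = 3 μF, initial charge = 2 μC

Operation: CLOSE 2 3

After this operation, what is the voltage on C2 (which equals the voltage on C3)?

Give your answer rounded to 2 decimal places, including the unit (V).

Answer: 10.50 V

Derivation:
Initial: C1(3μF, Q=7μC, V=2.33V), C2(1μF, Q=19μC, V=19.00V), C3(1μF, Q=2μC, V=2.00V), C4(3μF, Q=2μC, V=0.67V)
Op 1: CLOSE 2-3: Q_total=21.00, C_total=2.00, V=10.50; Q2=10.50, Q3=10.50; dissipated=72.250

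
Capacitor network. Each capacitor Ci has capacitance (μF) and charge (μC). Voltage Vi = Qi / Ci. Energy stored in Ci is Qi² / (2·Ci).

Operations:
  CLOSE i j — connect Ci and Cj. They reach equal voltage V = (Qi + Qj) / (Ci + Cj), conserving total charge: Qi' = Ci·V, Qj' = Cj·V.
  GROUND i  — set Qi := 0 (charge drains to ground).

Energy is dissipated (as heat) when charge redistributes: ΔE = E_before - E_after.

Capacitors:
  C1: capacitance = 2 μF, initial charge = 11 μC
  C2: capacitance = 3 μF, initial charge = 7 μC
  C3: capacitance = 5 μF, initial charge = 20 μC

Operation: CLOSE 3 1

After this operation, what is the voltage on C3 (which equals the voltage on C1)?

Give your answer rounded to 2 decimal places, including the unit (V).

Answer: 4.43 V

Derivation:
Initial: C1(2μF, Q=11μC, V=5.50V), C2(3μF, Q=7μC, V=2.33V), C3(5μF, Q=20μC, V=4.00V)
Op 1: CLOSE 3-1: Q_total=31.00, C_total=7.00, V=4.43; Q3=22.14, Q1=8.86; dissipated=1.607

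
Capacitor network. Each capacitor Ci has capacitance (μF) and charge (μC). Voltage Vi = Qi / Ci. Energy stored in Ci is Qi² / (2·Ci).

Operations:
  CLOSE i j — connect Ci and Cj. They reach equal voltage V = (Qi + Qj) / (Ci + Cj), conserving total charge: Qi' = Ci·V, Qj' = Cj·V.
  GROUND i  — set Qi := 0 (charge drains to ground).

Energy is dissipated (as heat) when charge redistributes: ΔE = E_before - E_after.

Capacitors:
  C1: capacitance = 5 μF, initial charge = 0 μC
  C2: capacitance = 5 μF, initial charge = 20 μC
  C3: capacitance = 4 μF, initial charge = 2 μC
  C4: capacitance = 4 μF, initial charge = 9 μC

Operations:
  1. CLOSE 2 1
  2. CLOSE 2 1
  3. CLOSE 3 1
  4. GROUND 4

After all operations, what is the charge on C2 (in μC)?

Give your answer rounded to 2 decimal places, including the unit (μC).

Answer: 10.00 μC

Derivation:
Initial: C1(5μF, Q=0μC, V=0.00V), C2(5μF, Q=20μC, V=4.00V), C3(4μF, Q=2μC, V=0.50V), C4(4μF, Q=9μC, V=2.25V)
Op 1: CLOSE 2-1: Q_total=20.00, C_total=10.00, V=2.00; Q2=10.00, Q1=10.00; dissipated=20.000
Op 2: CLOSE 2-1: Q_total=20.00, C_total=10.00, V=2.00; Q2=10.00, Q1=10.00; dissipated=0.000
Op 3: CLOSE 3-1: Q_total=12.00, C_total=9.00, V=1.33; Q3=5.33, Q1=6.67; dissipated=2.500
Op 4: GROUND 4: Q4=0; energy lost=10.125
Final charges: Q1=6.67, Q2=10.00, Q3=5.33, Q4=0.00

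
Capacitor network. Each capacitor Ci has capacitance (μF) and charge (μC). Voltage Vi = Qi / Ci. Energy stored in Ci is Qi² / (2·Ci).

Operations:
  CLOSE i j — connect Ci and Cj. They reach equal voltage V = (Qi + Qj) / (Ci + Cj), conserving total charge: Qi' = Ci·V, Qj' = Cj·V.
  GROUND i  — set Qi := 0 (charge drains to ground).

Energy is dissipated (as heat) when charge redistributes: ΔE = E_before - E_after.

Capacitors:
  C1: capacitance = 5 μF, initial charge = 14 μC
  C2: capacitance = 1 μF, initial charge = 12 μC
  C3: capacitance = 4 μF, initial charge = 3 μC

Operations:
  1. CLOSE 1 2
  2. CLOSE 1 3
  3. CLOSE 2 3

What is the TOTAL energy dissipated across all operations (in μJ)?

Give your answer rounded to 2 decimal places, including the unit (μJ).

Answer: 50.55 μJ

Derivation:
Initial: C1(5μF, Q=14μC, V=2.80V), C2(1μF, Q=12μC, V=12.00V), C3(4μF, Q=3μC, V=0.75V)
Op 1: CLOSE 1-2: Q_total=26.00, C_total=6.00, V=4.33; Q1=21.67, Q2=4.33; dissipated=35.267
Op 2: CLOSE 1-3: Q_total=24.67, C_total=9.00, V=2.74; Q1=13.70, Q3=10.96; dissipated=14.267
Op 3: CLOSE 2-3: Q_total=15.30, C_total=5.00, V=3.06; Q2=3.06, Q3=12.24; dissipated=1.015
Total dissipated: 50.548 μJ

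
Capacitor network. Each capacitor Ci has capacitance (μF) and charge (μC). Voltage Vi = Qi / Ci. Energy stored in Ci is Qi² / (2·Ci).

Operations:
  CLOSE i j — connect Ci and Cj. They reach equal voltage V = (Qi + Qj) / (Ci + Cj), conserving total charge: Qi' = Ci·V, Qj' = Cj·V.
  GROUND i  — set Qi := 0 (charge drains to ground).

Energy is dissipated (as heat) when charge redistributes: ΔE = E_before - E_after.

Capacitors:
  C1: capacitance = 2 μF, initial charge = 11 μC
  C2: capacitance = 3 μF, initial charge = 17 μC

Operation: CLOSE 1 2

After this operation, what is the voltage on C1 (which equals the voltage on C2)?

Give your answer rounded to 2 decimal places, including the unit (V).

Answer: 5.60 V

Derivation:
Initial: C1(2μF, Q=11μC, V=5.50V), C2(3μF, Q=17μC, V=5.67V)
Op 1: CLOSE 1-2: Q_total=28.00, C_total=5.00, V=5.60; Q1=11.20, Q2=16.80; dissipated=0.017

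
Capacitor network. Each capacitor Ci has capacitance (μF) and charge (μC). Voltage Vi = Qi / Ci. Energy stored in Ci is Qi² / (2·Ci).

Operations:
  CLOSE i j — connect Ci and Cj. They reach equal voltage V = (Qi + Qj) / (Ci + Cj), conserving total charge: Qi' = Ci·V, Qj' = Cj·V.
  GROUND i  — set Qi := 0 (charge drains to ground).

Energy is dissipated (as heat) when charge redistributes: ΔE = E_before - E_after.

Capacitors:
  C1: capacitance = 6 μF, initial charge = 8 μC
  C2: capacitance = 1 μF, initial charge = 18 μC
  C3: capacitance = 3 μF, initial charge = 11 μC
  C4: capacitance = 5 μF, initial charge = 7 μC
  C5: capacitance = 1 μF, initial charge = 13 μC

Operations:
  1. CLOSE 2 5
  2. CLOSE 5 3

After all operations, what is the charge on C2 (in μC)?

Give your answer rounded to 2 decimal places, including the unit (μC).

Answer: 15.50 μC

Derivation:
Initial: C1(6μF, Q=8μC, V=1.33V), C2(1μF, Q=18μC, V=18.00V), C3(3μF, Q=11μC, V=3.67V), C4(5μF, Q=7μC, V=1.40V), C5(1μF, Q=13μC, V=13.00V)
Op 1: CLOSE 2-5: Q_total=31.00, C_total=2.00, V=15.50; Q2=15.50, Q5=15.50; dissipated=6.250
Op 2: CLOSE 5-3: Q_total=26.50, C_total=4.00, V=6.62; Q5=6.62, Q3=19.88; dissipated=52.510
Final charges: Q1=8.00, Q2=15.50, Q3=19.88, Q4=7.00, Q5=6.62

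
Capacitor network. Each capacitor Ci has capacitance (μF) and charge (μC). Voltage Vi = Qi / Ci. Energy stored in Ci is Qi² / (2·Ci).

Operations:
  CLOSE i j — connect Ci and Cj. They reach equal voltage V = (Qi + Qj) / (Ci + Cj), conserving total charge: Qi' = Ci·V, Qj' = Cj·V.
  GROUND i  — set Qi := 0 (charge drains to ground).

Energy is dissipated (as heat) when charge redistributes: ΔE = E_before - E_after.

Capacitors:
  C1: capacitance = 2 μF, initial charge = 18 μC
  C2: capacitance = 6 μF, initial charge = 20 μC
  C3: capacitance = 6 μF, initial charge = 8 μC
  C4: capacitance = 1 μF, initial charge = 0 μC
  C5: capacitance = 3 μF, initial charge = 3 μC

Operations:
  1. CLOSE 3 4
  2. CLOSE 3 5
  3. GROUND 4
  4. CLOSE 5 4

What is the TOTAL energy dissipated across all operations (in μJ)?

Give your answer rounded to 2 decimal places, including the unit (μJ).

Answer: 1.89 μJ

Derivation:
Initial: C1(2μF, Q=18μC, V=9.00V), C2(6μF, Q=20μC, V=3.33V), C3(6μF, Q=8μC, V=1.33V), C4(1μF, Q=0μC, V=0.00V), C5(3μF, Q=3μC, V=1.00V)
Op 1: CLOSE 3-4: Q_total=8.00, C_total=7.00, V=1.14; Q3=6.86, Q4=1.14; dissipated=0.762
Op 2: CLOSE 3-5: Q_total=9.86, C_total=9.00, V=1.10; Q3=6.57, Q5=3.29; dissipated=0.020
Op 3: GROUND 4: Q4=0; energy lost=0.653
Op 4: CLOSE 5-4: Q_total=3.29, C_total=4.00, V=0.82; Q5=2.46, Q4=0.82; dissipated=0.450
Total dissipated: 1.885 μJ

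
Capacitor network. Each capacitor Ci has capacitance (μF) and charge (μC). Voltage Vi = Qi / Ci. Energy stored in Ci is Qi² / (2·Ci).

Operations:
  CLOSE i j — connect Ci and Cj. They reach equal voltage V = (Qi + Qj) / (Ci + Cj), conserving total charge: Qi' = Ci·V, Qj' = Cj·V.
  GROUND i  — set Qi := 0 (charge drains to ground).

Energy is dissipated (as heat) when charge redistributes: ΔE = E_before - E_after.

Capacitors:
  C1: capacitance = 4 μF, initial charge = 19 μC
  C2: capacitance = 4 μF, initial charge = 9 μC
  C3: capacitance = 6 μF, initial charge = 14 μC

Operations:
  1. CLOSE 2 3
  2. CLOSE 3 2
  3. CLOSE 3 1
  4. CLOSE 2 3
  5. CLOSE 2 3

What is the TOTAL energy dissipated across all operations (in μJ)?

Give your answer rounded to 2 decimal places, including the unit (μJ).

Answer: 8.36 μJ

Derivation:
Initial: C1(4μF, Q=19μC, V=4.75V), C2(4μF, Q=9μC, V=2.25V), C3(6μF, Q=14μC, V=2.33V)
Op 1: CLOSE 2-3: Q_total=23.00, C_total=10.00, V=2.30; Q2=9.20, Q3=13.80; dissipated=0.008
Op 2: CLOSE 3-2: Q_total=23.00, C_total=10.00, V=2.30; Q3=13.80, Q2=9.20; dissipated=0.000
Op 3: CLOSE 3-1: Q_total=32.80, C_total=10.00, V=3.28; Q3=19.68, Q1=13.12; dissipated=7.203
Op 4: CLOSE 2-3: Q_total=28.88, C_total=10.00, V=2.89; Q2=11.55, Q3=17.33; dissipated=1.152
Op 5: CLOSE 2-3: Q_total=28.88, C_total=10.00, V=2.89; Q2=11.55, Q3=17.33; dissipated=0.000
Total dissipated: 8.364 μJ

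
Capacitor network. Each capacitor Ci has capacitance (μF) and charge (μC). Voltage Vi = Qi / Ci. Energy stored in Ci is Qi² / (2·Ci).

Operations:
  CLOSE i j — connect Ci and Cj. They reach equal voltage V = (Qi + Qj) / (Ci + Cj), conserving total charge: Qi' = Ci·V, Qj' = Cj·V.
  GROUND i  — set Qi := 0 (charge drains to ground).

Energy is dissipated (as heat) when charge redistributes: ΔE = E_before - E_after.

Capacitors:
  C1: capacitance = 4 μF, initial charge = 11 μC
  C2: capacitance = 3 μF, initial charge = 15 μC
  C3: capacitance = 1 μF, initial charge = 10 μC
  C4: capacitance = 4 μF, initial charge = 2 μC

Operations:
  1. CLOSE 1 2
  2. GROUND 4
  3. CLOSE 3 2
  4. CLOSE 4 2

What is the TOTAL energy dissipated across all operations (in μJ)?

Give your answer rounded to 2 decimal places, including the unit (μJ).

Initial: C1(4μF, Q=11μC, V=2.75V), C2(3μF, Q=15μC, V=5.00V), C3(1μF, Q=10μC, V=10.00V), C4(4μF, Q=2μC, V=0.50V)
Op 1: CLOSE 1-2: Q_total=26.00, C_total=7.00, V=3.71; Q1=14.86, Q2=11.14; dissipated=4.339
Op 2: GROUND 4: Q4=0; energy lost=0.500
Op 3: CLOSE 3-2: Q_total=21.14, C_total=4.00, V=5.29; Q3=5.29, Q2=15.86; dissipated=14.816
Op 4: CLOSE 4-2: Q_total=15.86, C_total=7.00, V=2.27; Q4=9.06, Q2=6.80; dissipated=23.948
Total dissipated: 43.603 μJ

Answer: 43.60 μJ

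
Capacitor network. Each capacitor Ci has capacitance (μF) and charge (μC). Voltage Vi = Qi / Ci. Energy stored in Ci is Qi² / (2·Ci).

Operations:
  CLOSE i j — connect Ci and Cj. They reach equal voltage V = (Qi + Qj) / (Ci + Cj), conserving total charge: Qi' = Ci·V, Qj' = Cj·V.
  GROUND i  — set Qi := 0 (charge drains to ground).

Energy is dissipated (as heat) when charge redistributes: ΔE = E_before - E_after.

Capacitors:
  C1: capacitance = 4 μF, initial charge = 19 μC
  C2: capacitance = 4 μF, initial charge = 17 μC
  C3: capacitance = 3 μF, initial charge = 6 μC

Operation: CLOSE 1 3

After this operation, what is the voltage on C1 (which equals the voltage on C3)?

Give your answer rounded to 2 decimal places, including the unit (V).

Initial: C1(4μF, Q=19μC, V=4.75V), C2(4μF, Q=17μC, V=4.25V), C3(3μF, Q=6μC, V=2.00V)
Op 1: CLOSE 1-3: Q_total=25.00, C_total=7.00, V=3.57; Q1=14.29, Q3=10.71; dissipated=6.482

Answer: 3.57 V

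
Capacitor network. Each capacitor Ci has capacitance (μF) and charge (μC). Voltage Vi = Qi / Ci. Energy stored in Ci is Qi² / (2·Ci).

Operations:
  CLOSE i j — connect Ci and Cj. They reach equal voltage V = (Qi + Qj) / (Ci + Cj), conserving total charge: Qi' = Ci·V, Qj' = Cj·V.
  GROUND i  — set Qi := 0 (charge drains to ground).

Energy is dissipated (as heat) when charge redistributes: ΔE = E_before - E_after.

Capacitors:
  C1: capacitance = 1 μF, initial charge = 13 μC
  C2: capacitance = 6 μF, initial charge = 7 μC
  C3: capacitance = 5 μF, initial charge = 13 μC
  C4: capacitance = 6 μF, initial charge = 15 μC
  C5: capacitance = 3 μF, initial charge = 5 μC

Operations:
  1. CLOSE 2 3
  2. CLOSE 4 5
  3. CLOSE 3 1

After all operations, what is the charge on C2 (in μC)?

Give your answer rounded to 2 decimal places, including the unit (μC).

Answer: 10.91 μC

Derivation:
Initial: C1(1μF, Q=13μC, V=13.00V), C2(6μF, Q=7μC, V=1.17V), C3(5μF, Q=13μC, V=2.60V), C4(6μF, Q=15μC, V=2.50V), C5(3μF, Q=5μC, V=1.67V)
Op 1: CLOSE 2-3: Q_total=20.00, C_total=11.00, V=1.82; Q2=10.91, Q3=9.09; dissipated=2.802
Op 2: CLOSE 4-5: Q_total=20.00, C_total=9.00, V=2.22; Q4=13.33, Q5=6.67; dissipated=0.694
Op 3: CLOSE 3-1: Q_total=22.09, C_total=6.00, V=3.68; Q3=18.41, Q1=3.68; dissipated=52.097
Final charges: Q1=3.68, Q2=10.91, Q3=18.41, Q4=13.33, Q5=6.67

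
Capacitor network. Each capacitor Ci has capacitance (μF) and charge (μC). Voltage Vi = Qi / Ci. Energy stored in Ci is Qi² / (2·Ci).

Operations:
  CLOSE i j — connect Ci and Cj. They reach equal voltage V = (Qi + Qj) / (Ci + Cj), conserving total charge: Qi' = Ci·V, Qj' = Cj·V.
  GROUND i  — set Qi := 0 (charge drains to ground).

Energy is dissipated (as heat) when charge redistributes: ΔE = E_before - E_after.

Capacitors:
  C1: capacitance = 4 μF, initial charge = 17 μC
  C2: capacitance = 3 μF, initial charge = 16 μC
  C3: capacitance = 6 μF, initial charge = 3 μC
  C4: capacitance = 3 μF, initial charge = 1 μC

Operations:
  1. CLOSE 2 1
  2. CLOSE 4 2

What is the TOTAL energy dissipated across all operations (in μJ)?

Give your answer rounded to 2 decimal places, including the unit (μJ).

Answer: 15.40 μJ

Derivation:
Initial: C1(4μF, Q=17μC, V=4.25V), C2(3μF, Q=16μC, V=5.33V), C3(6μF, Q=3μC, V=0.50V), C4(3μF, Q=1μC, V=0.33V)
Op 1: CLOSE 2-1: Q_total=33.00, C_total=7.00, V=4.71; Q2=14.14, Q1=18.86; dissipated=1.006
Op 2: CLOSE 4-2: Q_total=15.14, C_total=6.00, V=2.52; Q4=7.57, Q2=7.57; dissipated=14.395
Total dissipated: 15.401 μJ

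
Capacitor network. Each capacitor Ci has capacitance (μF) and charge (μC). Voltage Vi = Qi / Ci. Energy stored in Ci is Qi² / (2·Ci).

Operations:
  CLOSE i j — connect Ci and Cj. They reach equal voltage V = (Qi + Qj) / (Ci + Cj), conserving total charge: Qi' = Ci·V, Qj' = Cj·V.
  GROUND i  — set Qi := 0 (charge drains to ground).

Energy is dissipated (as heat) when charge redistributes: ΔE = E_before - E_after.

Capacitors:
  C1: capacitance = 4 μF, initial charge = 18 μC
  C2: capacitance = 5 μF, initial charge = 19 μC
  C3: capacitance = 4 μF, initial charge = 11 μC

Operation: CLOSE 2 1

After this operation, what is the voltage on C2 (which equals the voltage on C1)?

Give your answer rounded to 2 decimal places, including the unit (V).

Initial: C1(4μF, Q=18μC, V=4.50V), C2(5μF, Q=19μC, V=3.80V), C3(4μF, Q=11μC, V=2.75V)
Op 1: CLOSE 2-1: Q_total=37.00, C_total=9.00, V=4.11; Q2=20.56, Q1=16.44; dissipated=0.544

Answer: 4.11 V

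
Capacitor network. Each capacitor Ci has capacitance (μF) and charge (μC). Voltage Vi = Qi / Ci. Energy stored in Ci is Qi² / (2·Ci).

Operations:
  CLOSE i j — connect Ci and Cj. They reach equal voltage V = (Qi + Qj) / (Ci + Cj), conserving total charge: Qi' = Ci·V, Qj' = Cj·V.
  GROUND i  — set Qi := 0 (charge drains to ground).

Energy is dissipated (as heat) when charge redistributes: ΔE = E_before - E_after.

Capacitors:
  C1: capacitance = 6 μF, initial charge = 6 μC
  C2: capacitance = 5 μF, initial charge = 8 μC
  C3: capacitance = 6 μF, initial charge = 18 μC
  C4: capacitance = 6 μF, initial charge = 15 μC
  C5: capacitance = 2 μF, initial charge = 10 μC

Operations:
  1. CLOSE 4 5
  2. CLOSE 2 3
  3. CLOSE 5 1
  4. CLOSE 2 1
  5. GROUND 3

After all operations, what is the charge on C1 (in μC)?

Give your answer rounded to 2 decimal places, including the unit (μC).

Initial: C1(6μF, Q=6μC, V=1.00V), C2(5μF, Q=8μC, V=1.60V), C3(6μF, Q=18μC, V=3.00V), C4(6μF, Q=15μC, V=2.50V), C5(2μF, Q=10μC, V=5.00V)
Op 1: CLOSE 4-5: Q_total=25.00, C_total=8.00, V=3.12; Q4=18.75, Q5=6.25; dissipated=4.688
Op 2: CLOSE 2-3: Q_total=26.00, C_total=11.00, V=2.36; Q2=11.82, Q3=14.18; dissipated=2.673
Op 3: CLOSE 5-1: Q_total=12.25, C_total=8.00, V=1.53; Q5=3.06, Q1=9.19; dissipated=3.387
Op 4: CLOSE 2-1: Q_total=21.01, C_total=11.00, V=1.91; Q2=9.55, Q1=11.46; dissipated=0.945
Op 5: GROUND 3: Q3=0; energy lost=16.760
Final charges: Q1=11.46, Q2=9.55, Q3=0.00, Q4=18.75, Q5=3.06

Answer: 11.46 μC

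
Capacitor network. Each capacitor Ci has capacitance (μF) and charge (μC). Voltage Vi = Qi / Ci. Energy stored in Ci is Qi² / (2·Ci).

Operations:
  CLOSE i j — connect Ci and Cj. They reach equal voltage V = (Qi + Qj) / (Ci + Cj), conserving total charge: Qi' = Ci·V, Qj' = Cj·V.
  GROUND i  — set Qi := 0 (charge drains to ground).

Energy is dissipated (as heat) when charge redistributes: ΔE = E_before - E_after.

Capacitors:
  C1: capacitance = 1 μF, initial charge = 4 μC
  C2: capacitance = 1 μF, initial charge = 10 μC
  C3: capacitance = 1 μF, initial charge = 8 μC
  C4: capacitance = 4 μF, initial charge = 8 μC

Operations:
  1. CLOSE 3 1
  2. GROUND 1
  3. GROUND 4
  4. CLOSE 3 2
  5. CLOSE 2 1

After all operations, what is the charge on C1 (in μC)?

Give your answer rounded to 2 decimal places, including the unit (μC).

Answer: 4.00 μC

Derivation:
Initial: C1(1μF, Q=4μC, V=4.00V), C2(1μF, Q=10μC, V=10.00V), C3(1μF, Q=8μC, V=8.00V), C4(4μF, Q=8μC, V=2.00V)
Op 1: CLOSE 3-1: Q_total=12.00, C_total=2.00, V=6.00; Q3=6.00, Q1=6.00; dissipated=4.000
Op 2: GROUND 1: Q1=0; energy lost=18.000
Op 3: GROUND 4: Q4=0; energy lost=8.000
Op 4: CLOSE 3-2: Q_total=16.00, C_total=2.00, V=8.00; Q3=8.00, Q2=8.00; dissipated=4.000
Op 5: CLOSE 2-1: Q_total=8.00, C_total=2.00, V=4.00; Q2=4.00, Q1=4.00; dissipated=16.000
Final charges: Q1=4.00, Q2=4.00, Q3=8.00, Q4=0.00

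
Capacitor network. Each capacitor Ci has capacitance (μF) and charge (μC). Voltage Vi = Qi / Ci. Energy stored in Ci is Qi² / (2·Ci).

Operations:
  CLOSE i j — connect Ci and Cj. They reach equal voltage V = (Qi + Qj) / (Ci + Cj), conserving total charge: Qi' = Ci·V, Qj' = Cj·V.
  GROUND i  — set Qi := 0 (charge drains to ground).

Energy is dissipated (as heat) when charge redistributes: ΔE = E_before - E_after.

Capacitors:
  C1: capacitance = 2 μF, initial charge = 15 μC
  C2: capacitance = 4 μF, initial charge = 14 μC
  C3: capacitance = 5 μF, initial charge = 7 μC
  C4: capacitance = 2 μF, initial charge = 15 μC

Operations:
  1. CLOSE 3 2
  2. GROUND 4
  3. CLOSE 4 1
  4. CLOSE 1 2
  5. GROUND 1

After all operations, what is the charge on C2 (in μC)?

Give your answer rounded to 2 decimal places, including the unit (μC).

Answer: 11.22 μC

Derivation:
Initial: C1(2μF, Q=15μC, V=7.50V), C2(4μF, Q=14μC, V=3.50V), C3(5μF, Q=7μC, V=1.40V), C4(2μF, Q=15μC, V=7.50V)
Op 1: CLOSE 3-2: Q_total=21.00, C_total=9.00, V=2.33; Q3=11.67, Q2=9.33; dissipated=4.900
Op 2: GROUND 4: Q4=0; energy lost=56.250
Op 3: CLOSE 4-1: Q_total=15.00, C_total=4.00, V=3.75; Q4=7.50, Q1=7.50; dissipated=28.125
Op 4: CLOSE 1-2: Q_total=16.83, C_total=6.00, V=2.81; Q1=5.61, Q2=11.22; dissipated=1.338
Op 5: GROUND 1: Q1=0; energy lost=7.871
Final charges: Q1=0.00, Q2=11.22, Q3=11.67, Q4=7.50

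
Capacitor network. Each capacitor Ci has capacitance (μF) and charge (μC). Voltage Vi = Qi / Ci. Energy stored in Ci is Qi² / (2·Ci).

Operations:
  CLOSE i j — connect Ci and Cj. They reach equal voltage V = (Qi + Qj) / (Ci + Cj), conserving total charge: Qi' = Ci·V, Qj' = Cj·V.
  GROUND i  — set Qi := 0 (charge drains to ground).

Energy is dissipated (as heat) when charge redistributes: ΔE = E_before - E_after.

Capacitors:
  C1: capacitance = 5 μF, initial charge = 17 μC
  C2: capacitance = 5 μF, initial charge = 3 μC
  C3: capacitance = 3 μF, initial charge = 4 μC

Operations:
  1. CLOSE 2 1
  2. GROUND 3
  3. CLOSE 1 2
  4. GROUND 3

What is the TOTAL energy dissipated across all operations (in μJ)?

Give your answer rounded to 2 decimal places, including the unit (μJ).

Answer: 12.47 μJ

Derivation:
Initial: C1(5μF, Q=17μC, V=3.40V), C2(5μF, Q=3μC, V=0.60V), C3(3μF, Q=4μC, V=1.33V)
Op 1: CLOSE 2-1: Q_total=20.00, C_total=10.00, V=2.00; Q2=10.00, Q1=10.00; dissipated=9.800
Op 2: GROUND 3: Q3=0; energy lost=2.667
Op 3: CLOSE 1-2: Q_total=20.00, C_total=10.00, V=2.00; Q1=10.00, Q2=10.00; dissipated=0.000
Op 4: GROUND 3: Q3=0; energy lost=0.000
Total dissipated: 12.467 μJ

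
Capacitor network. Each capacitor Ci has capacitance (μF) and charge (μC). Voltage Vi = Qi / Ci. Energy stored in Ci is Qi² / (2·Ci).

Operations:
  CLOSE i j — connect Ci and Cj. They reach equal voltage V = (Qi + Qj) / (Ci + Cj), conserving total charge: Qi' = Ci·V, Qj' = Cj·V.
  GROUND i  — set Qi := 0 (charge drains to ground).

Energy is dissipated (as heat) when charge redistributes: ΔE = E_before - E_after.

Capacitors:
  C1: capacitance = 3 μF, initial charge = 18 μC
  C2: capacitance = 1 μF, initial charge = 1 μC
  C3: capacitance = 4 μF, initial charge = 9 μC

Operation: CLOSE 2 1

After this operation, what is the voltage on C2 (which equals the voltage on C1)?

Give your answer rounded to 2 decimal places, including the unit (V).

Answer: 4.75 V

Derivation:
Initial: C1(3μF, Q=18μC, V=6.00V), C2(1μF, Q=1μC, V=1.00V), C3(4μF, Q=9μC, V=2.25V)
Op 1: CLOSE 2-1: Q_total=19.00, C_total=4.00, V=4.75; Q2=4.75, Q1=14.25; dissipated=9.375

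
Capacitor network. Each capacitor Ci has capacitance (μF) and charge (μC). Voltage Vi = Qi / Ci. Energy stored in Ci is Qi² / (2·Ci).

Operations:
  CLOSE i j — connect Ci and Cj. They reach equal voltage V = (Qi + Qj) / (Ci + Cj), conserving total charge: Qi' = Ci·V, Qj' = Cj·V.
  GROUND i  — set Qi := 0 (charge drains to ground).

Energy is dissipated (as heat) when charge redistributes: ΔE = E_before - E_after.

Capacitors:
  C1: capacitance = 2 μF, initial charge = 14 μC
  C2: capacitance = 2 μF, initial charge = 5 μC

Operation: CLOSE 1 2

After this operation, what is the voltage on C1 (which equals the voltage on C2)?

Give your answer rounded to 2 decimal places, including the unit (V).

Answer: 4.75 V

Derivation:
Initial: C1(2μF, Q=14μC, V=7.00V), C2(2μF, Q=5μC, V=2.50V)
Op 1: CLOSE 1-2: Q_total=19.00, C_total=4.00, V=4.75; Q1=9.50, Q2=9.50; dissipated=10.125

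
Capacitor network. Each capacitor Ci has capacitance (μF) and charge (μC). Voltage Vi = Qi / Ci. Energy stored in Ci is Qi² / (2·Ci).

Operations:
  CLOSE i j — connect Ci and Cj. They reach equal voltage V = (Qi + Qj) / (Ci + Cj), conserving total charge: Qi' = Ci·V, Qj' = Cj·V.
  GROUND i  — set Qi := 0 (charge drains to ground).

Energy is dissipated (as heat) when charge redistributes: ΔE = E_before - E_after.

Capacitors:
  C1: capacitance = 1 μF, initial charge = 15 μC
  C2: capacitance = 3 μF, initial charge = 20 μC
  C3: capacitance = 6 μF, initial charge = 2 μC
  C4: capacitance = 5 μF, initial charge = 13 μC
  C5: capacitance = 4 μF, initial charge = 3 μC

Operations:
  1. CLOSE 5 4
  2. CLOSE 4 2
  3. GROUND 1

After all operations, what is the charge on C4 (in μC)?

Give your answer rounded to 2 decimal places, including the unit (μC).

Answer: 18.06 μC

Derivation:
Initial: C1(1μF, Q=15μC, V=15.00V), C2(3μF, Q=20μC, V=6.67V), C3(6μF, Q=2μC, V=0.33V), C4(5μF, Q=13μC, V=2.60V), C5(4μF, Q=3μC, V=0.75V)
Op 1: CLOSE 5-4: Q_total=16.00, C_total=9.00, V=1.78; Q5=7.11, Q4=8.89; dissipated=3.803
Op 2: CLOSE 4-2: Q_total=28.89, C_total=8.00, V=3.61; Q4=18.06, Q2=10.83; dissipated=22.407
Op 3: GROUND 1: Q1=0; energy lost=112.500
Final charges: Q1=0.00, Q2=10.83, Q3=2.00, Q4=18.06, Q5=7.11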